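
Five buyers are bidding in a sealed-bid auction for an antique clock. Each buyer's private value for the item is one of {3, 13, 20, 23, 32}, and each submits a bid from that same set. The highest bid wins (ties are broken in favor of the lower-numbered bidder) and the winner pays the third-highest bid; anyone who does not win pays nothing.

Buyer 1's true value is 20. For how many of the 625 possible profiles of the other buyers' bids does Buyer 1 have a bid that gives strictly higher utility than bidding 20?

64

Others bid (3, 3, 3, 23): truth gives 0; bid 23 gives 17 > 0. Violating.
Others bid (3, 3, 3, 32): truth gives 0; bid 32 gives 17 > 0. Violating.
Others bid (3, 3, 13, 23): truth gives 0; bid 23 gives 7 > 0. Violating.
Others bid (3, 3, 13, 32): truth gives 0; bid 32 gives 7 > 0. Violating.
Others bid (3, 3, 3, 3): truth gives 17; no alternative beats it.
Others bid (3, 3, 3, 13): truth gives 17; no alternative beats it.
(Checking all 625 profiles: 64 have a profitable deviation, 561 do not.)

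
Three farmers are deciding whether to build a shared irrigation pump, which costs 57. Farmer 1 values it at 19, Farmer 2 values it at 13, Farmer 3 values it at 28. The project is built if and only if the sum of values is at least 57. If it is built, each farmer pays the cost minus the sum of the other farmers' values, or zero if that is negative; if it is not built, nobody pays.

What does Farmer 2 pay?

Total value 60 ≥ cost 57, so the project is built.
The other farmers' values sum to 47.
Cost minus that sum is 57 - 47 = 10.

10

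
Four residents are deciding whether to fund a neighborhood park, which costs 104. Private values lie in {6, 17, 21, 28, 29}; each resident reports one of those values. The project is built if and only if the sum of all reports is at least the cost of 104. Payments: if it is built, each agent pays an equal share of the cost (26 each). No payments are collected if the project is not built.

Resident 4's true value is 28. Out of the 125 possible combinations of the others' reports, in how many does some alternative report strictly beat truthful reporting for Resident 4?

Others report (17, 29, 29): truth gives 0; report 29 gives 2 > 0. Violating.
Others report (29, 17, 29): truth gives 0; report 29 gives 2 > 0. Violating.
Others report (29, 29, 17): truth gives 0; report 29 gives 2 > 0. Violating.
Others report (6, 6, 6): truth gives 0; no alternative beats it.
Others report (6, 6, 17): truth gives 0; no alternative beats it.
(Checking all 125 profiles: 3 have a profitable deviation, 122 do not.)

3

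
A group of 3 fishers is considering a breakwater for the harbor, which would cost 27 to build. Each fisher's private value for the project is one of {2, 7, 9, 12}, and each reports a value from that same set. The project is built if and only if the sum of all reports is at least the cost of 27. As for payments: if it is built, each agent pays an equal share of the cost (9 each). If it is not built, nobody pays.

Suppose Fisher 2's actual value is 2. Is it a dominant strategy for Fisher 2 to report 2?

Check each profile of the others' reports and compare truth against every alternative report.
Others report (9, 12): truth gives 0, best alternative gives -7.
Others report (12, 9): truth gives 0, best alternative gives -7.
Others report (12, 12): truth gives 0, best alternative gives -7.
Others report (2, 2): truth gives 0, best alternative gives 0.
Others report (2, 7): truth gives 0, best alternative gives 0.
Others report (2, 9): truth gives 0, best alternative gives 0.
(Remaining 10 profiles checked similarly; truth is weakly best in each.)
In every case the truthful report is at least as good as any alternative, so it is a dominant strategy.

Yes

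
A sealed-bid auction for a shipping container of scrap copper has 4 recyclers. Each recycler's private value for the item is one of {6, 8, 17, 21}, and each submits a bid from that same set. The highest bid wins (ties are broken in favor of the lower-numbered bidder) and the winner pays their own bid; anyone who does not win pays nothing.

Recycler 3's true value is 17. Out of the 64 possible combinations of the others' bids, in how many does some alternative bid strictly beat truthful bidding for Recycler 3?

2

Others bid (6, 6, 6): truth gives 0; bid 8 gives 9 > 0. Violating.
Others bid (6, 6, 8): truth gives 0; bid 8 gives 9 > 0. Violating.
Others bid (6, 6, 17): truth gives 0; no alternative beats it.
Others bid (6, 6, 21): truth gives 0; no alternative beats it.
(Checking all 64 profiles: 2 have a profitable deviation, 62 do not.)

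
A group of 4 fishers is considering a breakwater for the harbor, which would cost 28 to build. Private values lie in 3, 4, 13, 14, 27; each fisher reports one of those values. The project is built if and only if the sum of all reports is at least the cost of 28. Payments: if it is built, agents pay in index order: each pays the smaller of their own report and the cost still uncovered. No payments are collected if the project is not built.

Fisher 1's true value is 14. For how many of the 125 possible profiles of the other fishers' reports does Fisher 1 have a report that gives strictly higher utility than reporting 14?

117

Others report (3, 3, 13): truth gives 0; report 13 gives 1 > 0. Violating.
Others report (3, 3, 14): truth gives 0; report 13 gives 1 > 0. Violating.
Others report (3, 3, 27): truth gives 0; report 3 gives 11 > 0. Violating.
Others report (3, 4, 13): truth gives 0; report 13 gives 1 > 0. Violating.
Others report (3, 3, 3): truth gives 0; no alternative beats it.
Others report (3, 3, 4): truth gives 0; no alternative beats it.
(Checking all 125 profiles: 117 have a profitable deviation, 8 do not.)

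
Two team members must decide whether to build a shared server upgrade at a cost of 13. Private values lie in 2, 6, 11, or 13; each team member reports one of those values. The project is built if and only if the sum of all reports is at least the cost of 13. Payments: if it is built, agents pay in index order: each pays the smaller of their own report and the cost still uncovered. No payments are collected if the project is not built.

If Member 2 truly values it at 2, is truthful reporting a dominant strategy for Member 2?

Yes

Check each profile of the others' reports and compare truth against every alternative report.
Others report (13): truth gives 2, best alternative gives 2.
Others report (2): truth gives 0, best alternative gives 0.
Others report (6): truth gives 0, best alternative gives 0.
Others report (11): truth gives 0, best alternative gives 0.
In every case the truthful report is at least as good as any alternative, so it is a dominant strategy.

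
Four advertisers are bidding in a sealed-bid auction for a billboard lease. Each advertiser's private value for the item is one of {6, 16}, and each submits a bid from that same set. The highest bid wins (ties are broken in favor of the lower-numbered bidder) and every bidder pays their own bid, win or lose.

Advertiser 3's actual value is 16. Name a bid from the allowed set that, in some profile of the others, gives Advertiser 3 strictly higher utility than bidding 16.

6

Suppose Advertiser 1 bids 6, Advertiser 2 bids 16 and Advertiser 4 bids 6.
Bid 16: loses but pays 16, utility -16.
Bid 6: loses but pays 6, utility -6.
So bidding 6 beats truth here (-6 > -16).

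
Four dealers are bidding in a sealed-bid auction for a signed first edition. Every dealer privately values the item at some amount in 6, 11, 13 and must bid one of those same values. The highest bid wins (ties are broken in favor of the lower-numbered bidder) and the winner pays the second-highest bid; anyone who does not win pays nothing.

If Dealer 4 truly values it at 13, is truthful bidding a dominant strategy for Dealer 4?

Yes

Check each profile of the others' bids and compare truth against every alternative bid.
Others bid (6, 6, 11): truth gives 2, best alternative gives 0.
Others bid (6, 11, 6): truth gives 2, best alternative gives 0.
Others bid (6, 11, 11): truth gives 2, best alternative gives 0.
Others bid (11, 6, 6): truth gives 2, best alternative gives 0.
Others bid (11, 6, 11): truth gives 2, best alternative gives 0.
Others bid (11, 11, 6): truth gives 2, best alternative gives 0.
(Remaining 21 profiles checked similarly; truth is weakly best in each.)
In every case the truthful bid is at least as good as any alternative, so it is a dominant strategy.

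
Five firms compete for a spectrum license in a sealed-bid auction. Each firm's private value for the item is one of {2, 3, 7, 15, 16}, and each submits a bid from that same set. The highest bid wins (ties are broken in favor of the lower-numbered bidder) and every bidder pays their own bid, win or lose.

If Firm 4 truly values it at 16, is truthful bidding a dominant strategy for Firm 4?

No

Consider the case where Firm 1 bids 2, Firm 2 bids 2, Firm 3 bids 2 and Firm 5 bids 2.
Truthful bid 16: wins, pays 16, utility 16 - 16 = 0.
Bid 3 instead: wins, pays 3, utility 16 - 3 = 13.
Since 13 > 0, bidding 3 is strictly better here, so truthful bidding is not dominant.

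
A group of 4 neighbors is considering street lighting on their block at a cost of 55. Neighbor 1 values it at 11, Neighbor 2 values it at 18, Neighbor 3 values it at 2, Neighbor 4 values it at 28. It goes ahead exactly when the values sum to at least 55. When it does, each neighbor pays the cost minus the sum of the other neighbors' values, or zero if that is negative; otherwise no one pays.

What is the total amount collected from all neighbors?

45

Total value 59 ≥ cost 55, so it is built.
Neighbor 1: others sum to 48; max(0, 55 - 48) = 7.
Neighbor 2: others sum to 41; max(0, 55 - 41) = 14.
Neighbor 3: others sum to 57; max(0, 55 - 57) = 0.
Neighbor 4: others sum to 31; max(0, 55 - 31) = 24.
Total collected = 7 + 14 + 0 + 24 = 45.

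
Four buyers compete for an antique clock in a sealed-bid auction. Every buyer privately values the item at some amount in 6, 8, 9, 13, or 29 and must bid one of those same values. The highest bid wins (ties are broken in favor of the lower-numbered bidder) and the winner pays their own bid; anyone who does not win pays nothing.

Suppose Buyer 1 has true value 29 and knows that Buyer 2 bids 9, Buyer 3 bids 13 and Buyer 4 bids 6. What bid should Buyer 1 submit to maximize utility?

Bid 6: loses, pays 0, utility 0.
Bid 8: loses, pays 0, utility 0.
Bid 9: loses, pays 0, utility 0.
Bid 13: wins, pays 13, utility 29 - 13 = 16.
Bid 29: wins, pays 29, utility 29 - 29 = 0.
The best choice is 13 with utility 16.

13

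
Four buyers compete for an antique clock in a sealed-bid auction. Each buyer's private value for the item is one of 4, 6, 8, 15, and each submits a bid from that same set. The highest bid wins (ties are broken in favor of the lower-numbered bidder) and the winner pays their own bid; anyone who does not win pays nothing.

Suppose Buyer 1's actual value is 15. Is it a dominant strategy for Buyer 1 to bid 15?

No

Consider the case where Buyer 2 bids 4, Buyer 3 bids 4 and Buyer 4 bids 4.
Truthful bid 15: wins, pays 15, utility 15 - 15 = 0.
Bid 4 instead: wins, pays 4, utility 15 - 4 = 11.
Since 11 > 0, bidding 4 is strictly better here, so truthful bidding is not dominant.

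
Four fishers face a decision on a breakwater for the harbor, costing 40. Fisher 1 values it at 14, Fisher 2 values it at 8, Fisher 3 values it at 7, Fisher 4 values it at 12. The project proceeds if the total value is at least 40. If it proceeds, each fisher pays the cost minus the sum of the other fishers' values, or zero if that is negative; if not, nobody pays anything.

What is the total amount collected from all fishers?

Total value 41 ≥ cost 40, so it is built.
Fisher 1: others sum to 27; max(0, 40 - 27) = 13.
Fisher 2: others sum to 33; max(0, 40 - 33) = 7.
Fisher 3: others sum to 34; max(0, 40 - 34) = 6.
Fisher 4: others sum to 29; max(0, 40 - 29) = 11.
Total collected = 13 + 7 + 6 + 11 = 37.

37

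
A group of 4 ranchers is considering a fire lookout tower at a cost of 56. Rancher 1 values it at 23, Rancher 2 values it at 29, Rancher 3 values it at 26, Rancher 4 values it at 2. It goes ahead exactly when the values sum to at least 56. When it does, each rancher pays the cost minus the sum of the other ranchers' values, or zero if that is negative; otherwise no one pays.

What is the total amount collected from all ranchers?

Total value 80 ≥ cost 56, so it is built.
Rancher 1: others sum to 57; max(0, 56 - 57) = 0.
Rancher 2: others sum to 51; max(0, 56 - 51) = 5.
Rancher 3: others sum to 54; max(0, 56 - 54) = 2.
Rancher 4: others sum to 78; max(0, 56 - 78) = 0.
Total collected = 0 + 5 + 2 + 0 = 7.

7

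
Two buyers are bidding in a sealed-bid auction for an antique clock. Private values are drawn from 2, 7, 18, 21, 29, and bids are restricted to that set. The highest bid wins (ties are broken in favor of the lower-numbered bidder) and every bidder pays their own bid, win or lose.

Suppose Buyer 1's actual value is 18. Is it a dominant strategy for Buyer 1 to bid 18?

Consider the case where Buyer 2 bids 2.
Truthful bid 18: wins, pays 18, utility 18 - 18 = 0.
Bid 2 instead: wins, pays 2, utility 18 - 2 = 16.
Since 16 > 0, bidding 2 is strictly better here, so truthful bidding is not dominant.

No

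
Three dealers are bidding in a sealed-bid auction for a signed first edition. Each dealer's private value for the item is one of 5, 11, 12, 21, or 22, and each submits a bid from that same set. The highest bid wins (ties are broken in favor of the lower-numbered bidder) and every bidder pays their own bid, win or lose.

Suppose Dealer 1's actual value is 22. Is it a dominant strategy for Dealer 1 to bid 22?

Consider the case where Dealer 2 bids 5 and Dealer 3 bids 5.
Truthful bid 22: wins, pays 22, utility 22 - 22 = 0.
Bid 5 instead: wins, pays 5, utility 22 - 5 = 17.
Since 17 > 0, bidding 5 is strictly better here, so truthful bidding is not dominant.

No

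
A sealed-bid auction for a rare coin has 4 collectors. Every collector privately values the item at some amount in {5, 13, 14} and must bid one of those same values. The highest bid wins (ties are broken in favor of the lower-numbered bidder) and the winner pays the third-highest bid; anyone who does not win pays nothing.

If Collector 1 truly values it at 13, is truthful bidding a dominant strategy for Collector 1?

No

Consider the case where Collector 2 bids 5, Collector 3 bids 5 and Collector 4 bids 14.
Truthful bid 13: loses, pays 0, utility 0.
Bid 14 instead: wins, pays 5, utility 13 - 5 = 8.
Since 8 > 0, bidding 14 is strictly better here, so truthful bidding is not dominant.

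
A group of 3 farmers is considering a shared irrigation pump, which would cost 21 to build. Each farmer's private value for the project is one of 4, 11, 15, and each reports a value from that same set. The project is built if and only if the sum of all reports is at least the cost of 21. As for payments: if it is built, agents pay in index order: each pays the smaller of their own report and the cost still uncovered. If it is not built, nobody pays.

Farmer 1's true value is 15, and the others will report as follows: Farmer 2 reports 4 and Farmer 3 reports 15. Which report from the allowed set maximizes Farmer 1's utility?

4

Report 4: project built, pays 4, utility 15 - 4 = 11.
Report 11: project built, pays 11, utility 15 - 11 = 4.
Report 15: project built, pays 15, utility 15 - 15 = 0.
The best choice is 4 with utility 11.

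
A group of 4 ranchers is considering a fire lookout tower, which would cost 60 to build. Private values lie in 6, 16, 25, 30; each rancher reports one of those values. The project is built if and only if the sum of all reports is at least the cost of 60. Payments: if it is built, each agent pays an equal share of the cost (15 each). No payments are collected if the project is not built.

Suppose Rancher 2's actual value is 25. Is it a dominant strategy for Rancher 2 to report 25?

Yes

Check each profile of the others' reports and compare truth against every alternative report.
Others report (6, 6, 25): truth gives 10, best alternative gives 10.
Others report (6, 6, 30): truth gives 10, best alternative gives 10.
Others report (6, 16, 16): truth gives 10, best alternative gives 10.
Others report (6, 16, 25): truth gives 10, best alternative gives 10.
Others report (6, 16, 30): truth gives 10, best alternative gives 10.
Others report (6, 25, 6): truth gives 10, best alternative gives 10.
(Remaining 58 profiles checked similarly; truth is weakly best in each.)
In every case the truthful report is at least as good as any alternative, so it is a dominant strategy.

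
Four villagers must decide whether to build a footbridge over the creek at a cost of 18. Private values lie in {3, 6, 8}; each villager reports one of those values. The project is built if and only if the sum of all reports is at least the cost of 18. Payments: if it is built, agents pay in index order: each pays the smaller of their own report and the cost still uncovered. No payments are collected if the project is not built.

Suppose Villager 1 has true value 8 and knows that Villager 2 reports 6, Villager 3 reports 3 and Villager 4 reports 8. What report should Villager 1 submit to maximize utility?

3

Report 3: project built, pays 3, utility 8 - 3 = 5.
Report 6: project built, pays 6, utility 8 - 6 = 2.
Report 8: project built, pays 8, utility 8 - 8 = 0.
The best choice is 3 with utility 5.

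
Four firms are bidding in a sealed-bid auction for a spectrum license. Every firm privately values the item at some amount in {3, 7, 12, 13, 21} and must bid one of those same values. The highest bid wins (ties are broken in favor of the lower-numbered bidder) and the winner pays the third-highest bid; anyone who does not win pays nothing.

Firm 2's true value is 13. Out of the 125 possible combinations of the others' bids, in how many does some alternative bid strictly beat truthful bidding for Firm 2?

Others bid (3, 3, 21): truth gives 0; bid 21 gives 10 > 0. Violating.
Others bid (3, 7, 21): truth gives 0; bid 21 gives 6 > 0. Violating.
Others bid (3, 12, 21): truth gives 0; bid 21 gives 1 > 0. Violating.
Others bid (3, 21, 3): truth gives 0; bid 21 gives 10 > 0. Violating.
Others bid (3, 3, 3): truth gives 10; no alternative beats it.
Others bid (3, 3, 7): truth gives 10; no alternative beats it.
(Checking all 125 profiles: 27 have a profitable deviation, 98 do not.)

27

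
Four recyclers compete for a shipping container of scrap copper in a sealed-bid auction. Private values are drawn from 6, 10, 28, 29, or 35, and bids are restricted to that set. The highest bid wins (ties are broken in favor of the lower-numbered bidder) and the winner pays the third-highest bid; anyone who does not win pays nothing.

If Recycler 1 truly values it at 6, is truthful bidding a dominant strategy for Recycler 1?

Yes

Check each profile of the others' bids and compare truth against every alternative bid.
Others bid (6, 10, 10): truth gives 0, best alternative gives -4.
Others bid (10, 6, 10): truth gives 0, best alternative gives -4.
Others bid (10, 10, 6): truth gives 0, best alternative gives -4.
Others bid (10, 10, 10): truth gives 0, best alternative gives -4.
Others bid (6, 6, 6): truth gives 0, best alternative gives 0.
Others bid (6, 6, 10): truth gives 0, best alternative gives 0.
(Remaining 119 profiles checked similarly; truth is weakly best in each.)
In every case the truthful bid is at least as good as any alternative, so it is a dominant strategy.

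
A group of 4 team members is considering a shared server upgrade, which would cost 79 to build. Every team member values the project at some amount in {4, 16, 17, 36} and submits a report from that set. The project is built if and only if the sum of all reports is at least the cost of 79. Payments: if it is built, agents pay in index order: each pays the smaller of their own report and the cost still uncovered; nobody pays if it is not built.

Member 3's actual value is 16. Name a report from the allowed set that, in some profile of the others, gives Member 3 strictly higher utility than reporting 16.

Suppose Member 1 reports 4, Member 2 reports 36 and Member 4 reports 36.
Report 16: project built, pays 16, utility 16 - 16 = 0.
Report 4: project built, pays 4, utility 16 - 4 = 12.
So reporting 4 beats truth here (12 > 0).

4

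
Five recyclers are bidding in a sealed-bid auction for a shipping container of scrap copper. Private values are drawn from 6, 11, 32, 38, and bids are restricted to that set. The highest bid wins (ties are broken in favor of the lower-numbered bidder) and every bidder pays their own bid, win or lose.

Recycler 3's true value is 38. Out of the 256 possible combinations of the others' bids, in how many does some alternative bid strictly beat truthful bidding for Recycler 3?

148

Others bid (6, 6, 6, 6): truth gives 0; bid 11 gives 27 > 0. Violating.
Others bid (6, 6, 6, 11): truth gives 0; bid 11 gives 27 > 0. Violating.
Others bid (6, 6, 6, 32): truth gives 0; bid 32 gives 6 > 0. Violating.
Others bid (6, 6, 11, 6): truth gives 0; bid 11 gives 27 > 0. Violating.
Others bid (6, 6, 6, 38): truth gives 0; no alternative beats it.
Others bid (6, 6, 11, 38): truth gives 0; no alternative beats it.
(Checking all 256 profiles: 148 have a profitable deviation, 108 do not.)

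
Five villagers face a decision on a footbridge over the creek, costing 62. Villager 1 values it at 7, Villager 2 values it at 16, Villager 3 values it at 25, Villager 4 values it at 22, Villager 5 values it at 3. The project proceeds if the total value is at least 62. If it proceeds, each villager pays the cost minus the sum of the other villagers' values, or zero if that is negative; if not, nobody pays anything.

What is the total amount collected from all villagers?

Total value 73 ≥ cost 62, so it is built.
Villager 1: others sum to 66; max(0, 62 - 66) = 0.
Villager 2: others sum to 57; max(0, 62 - 57) = 5.
Villager 3: others sum to 48; max(0, 62 - 48) = 14.
Villager 4: others sum to 51; max(0, 62 - 51) = 11.
Villager 5: others sum to 70; max(0, 62 - 70) = 0.
Total collected = 0 + 5 + 14 + 11 + 0 = 30.

30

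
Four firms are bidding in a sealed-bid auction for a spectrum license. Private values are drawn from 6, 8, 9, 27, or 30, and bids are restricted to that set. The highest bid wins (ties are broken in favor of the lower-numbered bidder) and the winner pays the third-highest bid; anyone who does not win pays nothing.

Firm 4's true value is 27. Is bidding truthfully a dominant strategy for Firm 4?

Consider the case where Firm 1 bids 6, Firm 2 bids 6 and Firm 3 bids 27.
Truthful bid 27: loses, pays 0, utility 0.
Bid 30 instead: wins, pays 6, utility 27 - 6 = 21.
Since 21 > 0, bidding 30 is strictly better here, so truthful bidding is not dominant.

No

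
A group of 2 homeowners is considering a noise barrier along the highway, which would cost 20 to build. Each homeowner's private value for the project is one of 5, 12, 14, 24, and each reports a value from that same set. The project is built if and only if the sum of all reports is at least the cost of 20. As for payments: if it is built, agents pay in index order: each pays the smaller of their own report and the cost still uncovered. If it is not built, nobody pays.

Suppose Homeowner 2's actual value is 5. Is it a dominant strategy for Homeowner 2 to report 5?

Yes

Check each profile of the others' reports and compare truth against every alternative report.
Others report (12): truth gives 0, best alternative gives -3.
Others report (14): truth gives 0, best alternative gives -1.
Others report (24): truth gives 5, best alternative gives 5.
Others report (5): truth gives 0, best alternative gives 0.
In every case the truthful report is at least as good as any alternative, so it is a dominant strategy.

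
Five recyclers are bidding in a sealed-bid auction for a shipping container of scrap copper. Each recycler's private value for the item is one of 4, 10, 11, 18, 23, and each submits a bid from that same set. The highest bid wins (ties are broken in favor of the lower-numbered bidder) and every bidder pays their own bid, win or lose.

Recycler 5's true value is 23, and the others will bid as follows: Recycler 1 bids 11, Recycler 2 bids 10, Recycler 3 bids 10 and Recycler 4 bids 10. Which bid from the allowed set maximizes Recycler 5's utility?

Bid 4: loses but pays 4, utility -4.
Bid 10: loses but pays 10, utility -10.
Bid 11: loses but pays 11, utility -11.
Bid 18: wins, pays 18, utility 23 - 18 = 5.
Bid 23: wins, pays 23, utility 23 - 23 = 0.
The best choice is 18 with utility 5.

18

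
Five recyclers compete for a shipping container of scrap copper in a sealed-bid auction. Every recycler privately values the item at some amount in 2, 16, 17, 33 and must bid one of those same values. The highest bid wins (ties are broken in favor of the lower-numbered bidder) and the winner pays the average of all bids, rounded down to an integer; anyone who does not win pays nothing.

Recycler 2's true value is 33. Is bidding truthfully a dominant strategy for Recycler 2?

Consider the case where Recycler 1 bids 2, Recycler 3 bids 2, Recycler 4 bids 2 and Recycler 5 bids 2.
Truthful bid 33: wins, pays 8, utility 33 - 8 = 25.
Bid 16 instead: wins, pays 4, utility 33 - 4 = 29.
Since 29 > 25, bidding 16 is strictly better here, so truthful bidding is not dominant.

No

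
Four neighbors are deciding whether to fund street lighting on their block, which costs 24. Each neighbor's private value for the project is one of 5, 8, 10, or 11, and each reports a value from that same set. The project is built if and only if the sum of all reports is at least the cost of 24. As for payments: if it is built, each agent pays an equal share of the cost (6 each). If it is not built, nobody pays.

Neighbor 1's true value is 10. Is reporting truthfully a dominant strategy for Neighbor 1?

Yes

Check each profile of the others' reports and compare truth against every alternative report.
Others report (5, 5, 5): truth gives 4, best alternative gives 4.
Others report (5, 5, 8): truth gives 4, best alternative gives 4.
Others report (5, 5, 10): truth gives 4, best alternative gives 4.
Others report (5, 5, 11): truth gives 4, best alternative gives 4.
Others report (5, 8, 5): truth gives 4, best alternative gives 4.
Others report (5, 8, 8): truth gives 4, best alternative gives 4.
(Remaining 58 profiles checked similarly; truth is weakly best in each.)
In every case the truthful report is at least as good as any alternative, so it is a dominant strategy.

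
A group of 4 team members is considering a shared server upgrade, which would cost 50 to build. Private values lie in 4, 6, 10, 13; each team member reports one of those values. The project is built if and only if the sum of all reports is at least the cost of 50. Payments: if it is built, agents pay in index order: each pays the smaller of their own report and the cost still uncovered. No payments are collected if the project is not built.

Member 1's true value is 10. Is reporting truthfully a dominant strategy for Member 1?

Yes

Check each profile of the others' reports and compare truth against every alternative report.
Others report (4, 4, 4): truth gives 0, best alternative gives 0.
Others report (4, 4, 6): truth gives 0, best alternative gives 0.
Others report (4, 4, 10): truth gives 0, best alternative gives 0.
Others report (4, 4, 13): truth gives 0, best alternative gives 0.
Others report (4, 6, 4): truth gives 0, best alternative gives 0.
Others report (4, 6, 6): truth gives 0, best alternative gives 0.
(Remaining 58 profiles checked similarly; truth is weakly best in each.)
In every case the truthful report is at least as good as any alternative, so it is a dominant strategy.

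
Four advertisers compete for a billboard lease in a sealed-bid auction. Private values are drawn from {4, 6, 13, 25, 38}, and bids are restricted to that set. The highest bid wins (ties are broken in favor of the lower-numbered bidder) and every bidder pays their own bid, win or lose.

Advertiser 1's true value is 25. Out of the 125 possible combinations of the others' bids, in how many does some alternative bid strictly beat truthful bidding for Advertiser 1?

88

Others bid (4, 4, 4): truth gives 0; bid 4 gives 21 > 0. Violating.
Others bid (4, 4, 6): truth gives 0; bid 6 gives 19 > 0. Violating.
Others bid (4, 4, 13): truth gives 0; bid 13 gives 12 > 0. Violating.
Others bid (4, 4, 38): truth gives -25; bid 4 gives -4 > -25. Violating.
Others bid (4, 4, 25): truth gives 0; no alternative beats it.
Others bid (4, 6, 25): truth gives 0; no alternative beats it.
(Checking all 125 profiles: 88 have a profitable deviation, 37 do not.)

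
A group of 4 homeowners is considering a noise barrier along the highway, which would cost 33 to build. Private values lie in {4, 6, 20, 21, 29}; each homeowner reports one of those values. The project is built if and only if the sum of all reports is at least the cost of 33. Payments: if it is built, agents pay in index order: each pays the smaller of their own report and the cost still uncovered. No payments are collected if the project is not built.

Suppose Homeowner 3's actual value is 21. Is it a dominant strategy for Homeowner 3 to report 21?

No

Consider the case where Homeowner 1 reports 4, Homeowner 2 reports 4 and Homeowner 4 reports 6.
Truthful report 21: project built, pays 21, utility 21 - 21 = 0.
Report 20 instead: project built, pays 20, utility 21 - 20 = 1.
Since 1 > 0, reporting 20 is strictly better here, so truthful reporting is not dominant.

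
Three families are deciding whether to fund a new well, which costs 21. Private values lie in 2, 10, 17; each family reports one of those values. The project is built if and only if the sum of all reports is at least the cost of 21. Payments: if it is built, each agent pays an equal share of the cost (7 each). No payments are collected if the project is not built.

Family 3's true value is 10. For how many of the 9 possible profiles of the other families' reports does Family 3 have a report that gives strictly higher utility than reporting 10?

1

Others report (2, 2): truth gives 0; report 17 gives 3 > 0. Violating.
Others report (2, 10): truth gives 3; no alternative beats it.
Others report (2, 17): truth gives 3; no alternative beats it.
(Checking all 9 profiles: 1 has a profitable deviation, 8 do not.)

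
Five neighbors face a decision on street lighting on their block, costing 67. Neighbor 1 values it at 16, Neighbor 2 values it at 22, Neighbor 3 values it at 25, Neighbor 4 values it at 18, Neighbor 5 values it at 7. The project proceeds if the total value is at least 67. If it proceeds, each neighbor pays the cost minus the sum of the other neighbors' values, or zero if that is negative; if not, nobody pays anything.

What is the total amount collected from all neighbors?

5

Total value 88 ≥ cost 67, so it is built.
Neighbor 1: others sum to 72; max(0, 67 - 72) = 0.
Neighbor 2: others sum to 66; max(0, 67 - 66) = 1.
Neighbor 3: others sum to 63; max(0, 67 - 63) = 4.
Neighbor 4: others sum to 70; max(0, 67 - 70) = 0.
Neighbor 5: others sum to 81; max(0, 67 - 81) = 0.
Total collected = 0 + 1 + 4 + 0 + 0 = 5.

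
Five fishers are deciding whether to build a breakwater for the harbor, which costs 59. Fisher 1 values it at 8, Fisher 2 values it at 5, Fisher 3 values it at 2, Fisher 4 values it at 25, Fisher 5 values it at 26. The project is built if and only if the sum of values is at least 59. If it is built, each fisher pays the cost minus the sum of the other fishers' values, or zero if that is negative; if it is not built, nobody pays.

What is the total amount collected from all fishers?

Total value 66 ≥ cost 59, so it is built.
Fisher 1: others sum to 58; max(0, 59 - 58) = 1.
Fisher 2: others sum to 61; max(0, 59 - 61) = 0.
Fisher 3: others sum to 64; max(0, 59 - 64) = 0.
Fisher 4: others sum to 41; max(0, 59 - 41) = 18.
Fisher 5: others sum to 40; max(0, 59 - 40) = 19.
Total collected = 1 + 0 + 0 + 18 + 19 = 38.

38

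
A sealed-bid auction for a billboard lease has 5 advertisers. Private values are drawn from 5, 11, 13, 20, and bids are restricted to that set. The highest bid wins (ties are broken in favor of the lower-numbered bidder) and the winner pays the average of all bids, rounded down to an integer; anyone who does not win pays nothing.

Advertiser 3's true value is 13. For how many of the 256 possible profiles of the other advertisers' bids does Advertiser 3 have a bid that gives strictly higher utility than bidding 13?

48

Others bid (5, 5, 5, 20): truth gives 0; bid 20 gives 2 > 0. Violating.
Others bid (5, 5, 11, 11): truth gives 4; bid 11 gives 5 > 4. Violating.
Others bid (5, 5, 11, 20): truth gives 0; bid 20 gives 1 > 0. Violating.
Others bid (5, 5, 13, 20): truth gives 0; bid 20 gives 1 > 0. Violating.
Others bid (5, 5, 5, 5): truth gives 7; no alternative beats it.
Others bid (5, 5, 5, 11): truth gives 6; no alternative beats it.
(Checking all 256 profiles: 48 have a profitable deviation, 208 do not.)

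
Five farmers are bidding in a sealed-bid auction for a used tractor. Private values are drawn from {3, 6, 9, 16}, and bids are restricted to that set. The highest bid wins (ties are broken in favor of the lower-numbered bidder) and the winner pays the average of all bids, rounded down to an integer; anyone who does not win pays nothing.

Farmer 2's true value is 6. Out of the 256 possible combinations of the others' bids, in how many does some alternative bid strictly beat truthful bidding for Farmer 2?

7

Others bid (3, 3, 3, 9): truth gives 0; bid 9 gives 1 > 0. Violating.
Others bid (3, 3, 9, 3): truth gives 0; bid 9 gives 1 > 0. Violating.
Others bid (3, 9, 3, 3): truth gives 0; bid 9 gives 1 > 0. Violating.
Others bid (6, 3, 3, 3): truth gives 0; bid 9 gives 2 > 0. Violating.
Others bid (3, 3, 3, 3): truth gives 3; no alternative beats it.
Others bid (3, 3, 3, 6): truth gives 2; no alternative beats it.
(Checking all 256 profiles: 7 have a profitable deviation, 249 do not.)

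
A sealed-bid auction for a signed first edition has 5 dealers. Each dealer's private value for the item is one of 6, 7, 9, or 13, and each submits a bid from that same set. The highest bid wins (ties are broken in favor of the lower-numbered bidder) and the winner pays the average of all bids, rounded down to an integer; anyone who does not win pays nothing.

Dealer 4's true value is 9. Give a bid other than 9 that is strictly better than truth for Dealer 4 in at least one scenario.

13

Suppose Dealer 1 bids 6, Dealer 2 bids 6, Dealer 3 bids 6 and Dealer 5 bids 13.
Bid 9: loses, pays 0, utility 0.
Bid 13: wins, pays 8, utility 9 - 8 = 1.
So bidding 13 beats truth here (1 > 0).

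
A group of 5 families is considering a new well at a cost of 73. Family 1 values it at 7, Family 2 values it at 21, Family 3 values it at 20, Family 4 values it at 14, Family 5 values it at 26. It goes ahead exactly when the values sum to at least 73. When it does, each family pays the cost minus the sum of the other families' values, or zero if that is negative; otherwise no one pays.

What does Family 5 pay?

11

Total value 88 ≥ cost 73, so the project is built.
The other families' values sum to 62.
Cost minus that sum is 73 - 62 = 11.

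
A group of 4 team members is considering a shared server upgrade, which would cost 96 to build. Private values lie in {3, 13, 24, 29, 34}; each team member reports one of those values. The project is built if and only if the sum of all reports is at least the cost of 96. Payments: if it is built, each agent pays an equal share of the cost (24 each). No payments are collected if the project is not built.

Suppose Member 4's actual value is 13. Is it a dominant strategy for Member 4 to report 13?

Consider the case where Member 1 reports 24, Member 2 reports 29 and Member 3 reports 34.
Truthful report 13: project built, pays 24, utility 13 - 24 = -11.
Report 3 instead: project not built, utility 0.
Since 0 > -11, reporting 3 is strictly better here, so truthful reporting is not dominant.

No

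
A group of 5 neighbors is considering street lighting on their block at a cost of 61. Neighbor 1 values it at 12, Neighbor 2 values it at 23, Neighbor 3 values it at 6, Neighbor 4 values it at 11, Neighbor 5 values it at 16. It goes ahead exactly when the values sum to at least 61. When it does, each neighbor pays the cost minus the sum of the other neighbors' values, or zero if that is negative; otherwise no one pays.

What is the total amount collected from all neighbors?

Total value 68 ≥ cost 61, so it is built.
Neighbor 1: others sum to 56; max(0, 61 - 56) = 5.
Neighbor 2: others sum to 45; max(0, 61 - 45) = 16.
Neighbor 3: others sum to 62; max(0, 61 - 62) = 0.
Neighbor 4: others sum to 57; max(0, 61 - 57) = 4.
Neighbor 5: others sum to 52; max(0, 61 - 52) = 9.
Total collected = 5 + 16 + 0 + 4 + 9 = 34.

34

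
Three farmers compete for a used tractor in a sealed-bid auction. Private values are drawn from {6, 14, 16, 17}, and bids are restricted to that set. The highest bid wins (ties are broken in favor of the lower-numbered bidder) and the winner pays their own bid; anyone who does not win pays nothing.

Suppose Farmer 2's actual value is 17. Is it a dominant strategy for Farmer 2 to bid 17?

Consider the case where Farmer 1 bids 6 and Farmer 3 bids 6.
Truthful bid 17: wins, pays 17, utility 17 - 17 = 0.
Bid 14 instead: wins, pays 14, utility 17 - 14 = 3.
Since 3 > 0, bidding 14 is strictly better here, so truthful bidding is not dominant.

No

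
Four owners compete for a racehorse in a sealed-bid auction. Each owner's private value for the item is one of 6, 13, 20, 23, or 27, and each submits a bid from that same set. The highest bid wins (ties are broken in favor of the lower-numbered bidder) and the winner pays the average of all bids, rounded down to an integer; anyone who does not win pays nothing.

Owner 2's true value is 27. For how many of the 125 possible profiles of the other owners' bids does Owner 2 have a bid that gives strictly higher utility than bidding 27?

48

Others bid (6, 6, 6): truth gives 16; bid 13 gives 20 > 16. Violating.
Others bid (6, 6, 13): truth gives 14; bid 13 gives 18 > 14. Violating.
Others bid (6, 6, 20): truth gives 13; bid 20 gives 14 > 13. Violating.
Others bid (6, 6, 23): truth gives 12; bid 23 gives 13 > 12. Violating.
Others bid (6, 6, 27): truth gives 11; no alternative beats it.
Others bid (6, 13, 27): truth gives 9; no alternative beats it.
(Checking all 125 profiles: 48 have a profitable deviation, 77 do not.)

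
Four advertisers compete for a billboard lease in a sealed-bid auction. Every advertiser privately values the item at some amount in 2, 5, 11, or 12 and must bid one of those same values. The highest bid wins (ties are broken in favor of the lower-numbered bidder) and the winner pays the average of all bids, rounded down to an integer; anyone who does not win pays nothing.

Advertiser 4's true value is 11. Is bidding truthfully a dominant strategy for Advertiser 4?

No

Consider the case where Advertiser 1 bids 2, Advertiser 2 bids 2 and Advertiser 3 bids 2.
Truthful bid 11: wins, pays 4, utility 11 - 4 = 7.
Bid 5 instead: wins, pays 2, utility 11 - 2 = 9.
Since 9 > 7, bidding 5 is strictly better here, so truthful bidding is not dominant.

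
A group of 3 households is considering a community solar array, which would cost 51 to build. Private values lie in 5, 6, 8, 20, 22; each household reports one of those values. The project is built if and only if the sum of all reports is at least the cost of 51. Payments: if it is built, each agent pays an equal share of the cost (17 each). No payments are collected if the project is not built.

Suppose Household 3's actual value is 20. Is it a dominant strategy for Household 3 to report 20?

No

Consider the case where Household 1 reports 8 and Household 2 reports 22.
Truthful report 20: project not built, utility 0.
Report 22 instead: project built, pays 17, utility 20 - 17 = 3.
Since 3 > 0, reporting 22 is strictly better here, so truthful reporting is not dominant.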